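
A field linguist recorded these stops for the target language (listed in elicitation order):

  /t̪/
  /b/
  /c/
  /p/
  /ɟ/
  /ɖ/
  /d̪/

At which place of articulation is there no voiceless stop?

bilabial: voiceless /p/, voiced /b/.
dental: voiceless /t̪/, voiced /d̪/.
retroflex: voiceless —, voiced /ɖ/.
palatal: voiceless /c/, voiced /ɟ/.
Every place of articulation has a voiceless member except retroflex, where /ʈ/ would be expected.

retroflex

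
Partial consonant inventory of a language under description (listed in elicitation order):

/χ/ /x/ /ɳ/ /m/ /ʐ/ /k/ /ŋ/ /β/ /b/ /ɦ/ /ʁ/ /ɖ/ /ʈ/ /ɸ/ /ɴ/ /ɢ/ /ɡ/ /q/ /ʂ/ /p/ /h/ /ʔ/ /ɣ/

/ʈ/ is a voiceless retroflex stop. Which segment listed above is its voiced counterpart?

/ɖ/

The voiced counterpart is a voiced retroflex stop — in this inventory, /ɖ/.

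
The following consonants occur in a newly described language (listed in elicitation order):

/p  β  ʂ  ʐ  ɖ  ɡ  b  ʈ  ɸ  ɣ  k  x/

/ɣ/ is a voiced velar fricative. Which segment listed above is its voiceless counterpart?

The voiceless counterpart is a voiceless velar fricative — in this inventory, /x/.

/x/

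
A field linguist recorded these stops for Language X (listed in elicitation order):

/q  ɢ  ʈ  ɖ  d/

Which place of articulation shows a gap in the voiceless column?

alveolar

place of articulation  voiceless  voiced  
alveolar          —         d       
retroflex         ʈ         ɖ       
uvular            q         ɢ       
Every place of articulation has a voiceless member except alveolar, where /t/ would be expected.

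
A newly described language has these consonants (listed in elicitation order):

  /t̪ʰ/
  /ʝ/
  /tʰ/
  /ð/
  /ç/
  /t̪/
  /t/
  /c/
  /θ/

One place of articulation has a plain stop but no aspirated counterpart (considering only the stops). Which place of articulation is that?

place of articulation  plain     aspirated
dental            t̪        t̪ʰ     
alveolar          t         tʰ      
palatal           c         —       
Every place of articulation has an aspirated member except palatal, where /cʰ/ would be expected.

palatal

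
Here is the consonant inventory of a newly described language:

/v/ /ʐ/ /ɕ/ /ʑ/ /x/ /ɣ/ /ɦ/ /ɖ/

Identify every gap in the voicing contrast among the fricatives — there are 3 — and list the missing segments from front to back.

labiodental: voiceless —, voiced /v/.
retroflex: voiceless —, voiced /ʐ/.
alveolo-palatal: voiceless /ɕ/, voiced /ʑ/.
velar: voiceless /x/, voiced /ɣ/.
glottal: voiceless —, voiced /ɦ/.
Gaps, from front to back: labiodental lacks voiceless (/f/); retroflex lacks voiceless (/ʂ/); glottal lacks voiceless (/h/).

/f/, /ʂ/, /h/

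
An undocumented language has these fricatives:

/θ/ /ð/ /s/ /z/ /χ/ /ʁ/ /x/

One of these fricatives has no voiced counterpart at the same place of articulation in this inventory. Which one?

/x/

Dental: /θ/ ~ /ð/
Alveolar: /s/ ~ /z/
Uvular: /χ/ ~ /ʁ/
Velar: only /x/ (voiceless); no voiced partner.
So /x/ is the unpaired segment.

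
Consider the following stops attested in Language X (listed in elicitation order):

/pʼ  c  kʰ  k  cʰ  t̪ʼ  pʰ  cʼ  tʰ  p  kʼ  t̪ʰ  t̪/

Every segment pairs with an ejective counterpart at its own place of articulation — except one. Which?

/tʰ/

Bilabial: /p/ ~ /pʰ/ ~ /pʼ/
Dental: /t̪/ ~ /t̪ʰ/ ~ /t̪ʼ/
Palatal: /c/ ~ /cʰ/ ~ /cʼ/
Velar: /k/ ~ /kʰ/ ~ /kʼ/
Alveolar: only /tʰ/ (aspirated); no ejective partner.
So /tʰ/ is the unpaired segment.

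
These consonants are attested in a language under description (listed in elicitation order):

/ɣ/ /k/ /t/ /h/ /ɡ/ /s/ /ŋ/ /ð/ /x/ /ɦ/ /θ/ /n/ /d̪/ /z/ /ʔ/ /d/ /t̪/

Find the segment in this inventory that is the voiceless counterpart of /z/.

/s/

/z/ is a voiced alveolar fricative.
The voiceless counterpart is a voiceless alveolar fricative — in this inventory, /s/.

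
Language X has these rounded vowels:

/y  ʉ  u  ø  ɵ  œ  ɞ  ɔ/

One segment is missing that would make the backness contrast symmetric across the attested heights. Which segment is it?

Front: /y/ (high), /ø/ (high-mid), /œ/ (low-mid).
Central: /ʉ/ (high), /ɵ/ (high-mid), /ɞ/ (low-mid).
Back: /u/ (high), /ɔ/ (low-mid).
The high-mid row has no back member, so the gap is the high-mid back rounded vowel /o/.

/o/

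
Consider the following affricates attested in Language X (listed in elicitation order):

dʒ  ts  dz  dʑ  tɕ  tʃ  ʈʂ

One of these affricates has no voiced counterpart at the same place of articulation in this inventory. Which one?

Alveolar: /ts/ ~ /dz/
Postalveolar: /tʃ/ ~ /dʒ/
Alveolo-palatal: /tɕ/ ~ /dʑ/
Retroflex: only /ʈʂ/ (voiceless); no voiced partner.
So /ʈʂ/ is the unpaired segment.

/ʈʂ/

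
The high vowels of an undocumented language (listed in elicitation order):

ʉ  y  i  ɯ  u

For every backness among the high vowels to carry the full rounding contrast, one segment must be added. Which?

/ɨ/

front: unrounded /i/, rounded /y/.
central: unrounded —, rounded /ʉ/.
back: unrounded /ɯ/, rounded /u/.
The central row has no unrounded member, so the gap is the central unrounded vowel /ɨ/.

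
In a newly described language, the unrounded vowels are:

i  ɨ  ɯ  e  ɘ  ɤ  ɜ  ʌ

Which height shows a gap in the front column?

Front: /i/ (high), /e/ (high-mid).
Central: /ɨ/ (high), /ɘ/ (high-mid), /ɜ/ (low-mid).
Back: /ɯ/ (high), /ɤ/ (high-mid), /ʌ/ (low-mid).
Every height has a front member except low-mid, where /ɛ/ would be expected.

low-mid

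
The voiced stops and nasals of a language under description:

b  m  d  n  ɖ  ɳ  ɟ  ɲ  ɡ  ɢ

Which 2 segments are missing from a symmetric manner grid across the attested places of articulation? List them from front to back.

bilabial: oral stop /b/, nasal /m/.
alveolar: oral stop /d/, nasal /n/.
retroflex: oral stop /ɖ/, nasal /ɳ/.
palatal: oral stop /ɟ/, nasal /ɲ/.
velar: oral stop /ɡ/, nasal —.
uvular: oral stop /ɢ/, nasal —.
Gaps, from front to back: velar lacks nasal (/ŋ/); uvular lacks nasal (/ɴ/).

/ŋ/, /ɴ/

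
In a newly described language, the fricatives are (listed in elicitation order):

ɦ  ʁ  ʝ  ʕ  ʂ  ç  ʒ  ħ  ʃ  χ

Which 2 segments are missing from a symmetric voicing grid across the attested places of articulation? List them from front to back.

postalveolar: voiceless /ʃ/, voiced /ʒ/.
retroflex: voiceless /ʂ/, voiced —.
palatal: voiceless /ç/, voiced /ʝ/.
uvular: voiceless /χ/, voiced /ʁ/.
pharyngeal: voiceless /ħ/, voiced /ʕ/.
glottal: voiceless —, voiced /ɦ/.
Gaps, from front to back: retroflex lacks voiced (/ʐ/); glottal lacks voiceless (/h/).

/ʐ/, /h/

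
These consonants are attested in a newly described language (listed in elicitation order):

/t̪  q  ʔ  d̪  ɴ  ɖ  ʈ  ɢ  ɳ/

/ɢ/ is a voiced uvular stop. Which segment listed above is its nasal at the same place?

/ɴ/

The nasal at the same place is an uvular nasal — in this inventory, /ɴ/.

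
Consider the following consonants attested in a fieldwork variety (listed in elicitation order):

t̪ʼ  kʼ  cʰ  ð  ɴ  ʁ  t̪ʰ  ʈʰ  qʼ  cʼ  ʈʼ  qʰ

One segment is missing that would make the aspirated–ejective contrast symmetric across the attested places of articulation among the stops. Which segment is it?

/kʰ/

Aspirated: /t̪ʰ/ (dental), /ʈʰ/ (retroflex), /cʰ/ (palatal), /qʰ/ (uvular).
Ejective: /t̪ʼ/ (dental), /ʈʼ/ (retroflex), /cʼ/ (palatal), /kʼ/ (velar), /qʼ/ (uvular).
The velar row has no aspirated member, so the gap is the aspirated velar stop /kʰ/.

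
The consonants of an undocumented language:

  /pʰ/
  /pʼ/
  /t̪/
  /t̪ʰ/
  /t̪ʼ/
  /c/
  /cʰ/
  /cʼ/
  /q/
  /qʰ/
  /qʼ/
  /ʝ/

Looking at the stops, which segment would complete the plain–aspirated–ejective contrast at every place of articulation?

bilabial: plain —, aspirated /pʰ/, ejective /pʼ/.
dental: plain /t̪/, aspirated /t̪ʰ/, ejective /t̪ʼ/.
palatal: plain /c/, aspirated /cʰ/, ejective /cʼ/.
uvular: plain /q/, aspirated /qʰ/, ejective /qʼ/.
The bilabial row has no plain member, so the gap is the plain bilabial stop /p/.

/p/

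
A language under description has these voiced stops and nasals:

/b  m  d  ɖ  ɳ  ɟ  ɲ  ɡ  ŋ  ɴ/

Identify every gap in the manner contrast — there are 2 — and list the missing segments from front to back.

/n/, /ɢ/

Oral stop: /b/ (bilabial), /d/ (alveolar), /ɖ/ (retroflex), /ɟ/ (palatal), /ɡ/ (velar).
Nasal: /m/ (bilabial), /ɳ/ (retroflex), /ɲ/ (palatal), /ŋ/ (velar), /ɴ/ (uvular).
Gaps, from front to back: alveolar lacks nasal (/n/); uvular lacks oral stop (/ɢ/).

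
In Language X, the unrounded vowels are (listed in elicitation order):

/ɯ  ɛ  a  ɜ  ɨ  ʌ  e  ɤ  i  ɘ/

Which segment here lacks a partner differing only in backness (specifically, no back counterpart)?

/a/

High: /i/ ~ /ɨ/ ~ /ɯ/
High-mid: /e/ ~ /ɘ/ ~ /ɤ/
Low-mid: /ɛ/ ~ /ɜ/ ~ /ʌ/
Low: only /a/ (front); no back partner.
So /a/ is the unpaired segment.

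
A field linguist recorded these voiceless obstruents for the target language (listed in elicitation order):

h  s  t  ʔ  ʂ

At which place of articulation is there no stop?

retroflex

alveolar: stop /t/, fricative /s/.
retroflex: stop —, fricative /ʂ/.
glottal: stop /ʔ/, fricative /h/.
Every place of articulation has a stop member except retroflex, where /ʈ/ would be expected.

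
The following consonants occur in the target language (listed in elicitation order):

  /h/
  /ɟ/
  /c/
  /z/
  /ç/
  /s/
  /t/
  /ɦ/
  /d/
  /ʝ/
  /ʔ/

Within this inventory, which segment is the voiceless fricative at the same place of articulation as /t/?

/s/

/t/ is a voiceless alveolar stop.
The voiceless fricative at the same place is a voiceless alveolar fricative — in this inventory, /s/.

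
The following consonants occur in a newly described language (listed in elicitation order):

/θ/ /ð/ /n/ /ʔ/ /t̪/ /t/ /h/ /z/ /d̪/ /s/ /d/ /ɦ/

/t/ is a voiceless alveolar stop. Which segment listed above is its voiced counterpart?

The voiced counterpart is a voiced alveolar stop — in this inventory, /d/.

/d/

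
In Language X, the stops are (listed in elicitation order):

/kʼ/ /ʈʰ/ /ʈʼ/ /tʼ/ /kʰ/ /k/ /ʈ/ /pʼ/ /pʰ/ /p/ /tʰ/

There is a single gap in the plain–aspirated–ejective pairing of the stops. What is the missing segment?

/t/

bilabial: plain /p/, aspirated /pʰ/, ejective /pʼ/.
alveolar: plain —, aspirated /tʰ/, ejective /tʼ/.
retroflex: plain /ʈ/, aspirated /ʈʰ/, ejective /ʈʼ/.
velar: plain /k/, aspirated /kʰ/, ejective /kʼ/.
The alveolar row has no plain member, so the gap is the plain alveolar stop /t/.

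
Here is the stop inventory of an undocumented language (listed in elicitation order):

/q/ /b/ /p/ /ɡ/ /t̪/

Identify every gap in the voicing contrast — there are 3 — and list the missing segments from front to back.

bilabial: voiceless /p/, voiced /b/.
dental: voiceless /t̪/, voiced —.
velar: voiceless —, voiced /ɡ/.
uvular: voiceless /q/, voiced —.
Gaps, from front to back: dental lacks voiced (/d̪/); velar lacks voiceless (/k/); uvular lacks voiced (/ɢ/).

/d̪/, /k/, /ɢ/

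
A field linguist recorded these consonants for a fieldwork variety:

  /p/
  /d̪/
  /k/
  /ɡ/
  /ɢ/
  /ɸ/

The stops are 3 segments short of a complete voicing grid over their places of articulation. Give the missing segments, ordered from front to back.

/b/, /t̪/, /q/

Voiceless: /p/ (bilabial), /k/ (velar).
Voiced: /d̪/ (dental), /ɡ/ (velar), /ɢ/ (uvular).
Gaps, from front to back: bilabial lacks voiced (/b/); dental lacks voiceless (/t̪/); uvular lacks voiceless (/q/).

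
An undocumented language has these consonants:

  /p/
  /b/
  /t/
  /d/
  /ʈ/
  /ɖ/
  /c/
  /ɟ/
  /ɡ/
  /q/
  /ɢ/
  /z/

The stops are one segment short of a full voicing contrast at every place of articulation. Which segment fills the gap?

place of articulation  voiceless  voiced  
bilabial          p         b       
alveolar          t         d       
retroflex         ʈ         ɖ       
palatal           c         ɟ       
velar             —         ɡ       
uvular            q         ɢ       
The velar row has no voiceless member, so the gap is the voiceless velar stop /k/.

/k/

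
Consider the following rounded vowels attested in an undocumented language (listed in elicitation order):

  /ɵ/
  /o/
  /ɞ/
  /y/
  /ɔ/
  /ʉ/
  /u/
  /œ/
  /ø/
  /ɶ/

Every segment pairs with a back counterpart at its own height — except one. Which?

/ɶ/

High: /y/ ~ /ʉ/ ~ /u/
High-mid: /ø/ ~ /ɵ/ ~ /o/
Low-mid: /œ/ ~ /ɞ/ ~ /ɔ/
Low: only /ɶ/ (front); no back partner.
So /ɶ/ is the unpaired segment.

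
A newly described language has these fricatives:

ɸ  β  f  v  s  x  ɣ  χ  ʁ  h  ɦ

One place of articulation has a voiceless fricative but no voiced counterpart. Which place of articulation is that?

alveolar

place of articulation  voiceless  voiced  
bilabial          ɸ         β       
labiodental       f         v       
alveolar          s         —       
velar             x         ɣ       
uvular            χ         ʁ       
glottal           h         ɦ       
Every place of articulation has a voiced member except alveolar, where /z/ would be expected.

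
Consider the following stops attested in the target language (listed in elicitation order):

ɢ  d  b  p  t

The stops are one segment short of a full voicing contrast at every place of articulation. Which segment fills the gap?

/q/

Voiceless: /p/ (bilabial), /t/ (alveolar).
Voiced: /b/ (bilabial), /d/ (alveolar), /ɢ/ (uvular).
The uvular row has no voiceless member, so the gap is the voiceless uvular stop /q/.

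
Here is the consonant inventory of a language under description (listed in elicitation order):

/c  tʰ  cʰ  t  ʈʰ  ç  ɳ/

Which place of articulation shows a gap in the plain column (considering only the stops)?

retroflex

alveolar: plain /t/, aspirated /tʰ/.
retroflex: plain —, aspirated /ʈʰ/.
palatal: plain /c/, aspirated /cʰ/.
Every place of articulation has a plain member except retroflex, where /ʈ/ would be expected.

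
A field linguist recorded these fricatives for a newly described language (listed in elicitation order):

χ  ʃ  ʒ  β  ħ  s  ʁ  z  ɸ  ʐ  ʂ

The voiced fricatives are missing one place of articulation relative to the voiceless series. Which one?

bilabial: voiceless /ɸ/, voiced /β/.
alveolar: voiceless /s/, voiced /z/.
postalveolar: voiceless /ʃ/, voiced /ʒ/.
retroflex: voiceless /ʂ/, voiced /ʐ/.
uvular: voiceless /χ/, voiced /ʁ/.
pharyngeal: voiceless /ħ/, voiced —.
Every place of articulation has a voiced member except pharyngeal, where /ʕ/ would be expected.

pharyngeal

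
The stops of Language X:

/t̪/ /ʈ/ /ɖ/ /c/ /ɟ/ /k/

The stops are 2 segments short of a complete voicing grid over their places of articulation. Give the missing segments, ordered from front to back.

/d̪/, /ɡ/

dental: voiceless /t̪/, voiced —.
retroflex: voiceless /ʈ/, voiced /ɖ/.
palatal: voiceless /c/, voiced /ɟ/.
velar: voiceless /k/, voiced —.
Gaps, from front to back: dental lacks voiced (/d̪/); velar lacks voiced (/ɡ/).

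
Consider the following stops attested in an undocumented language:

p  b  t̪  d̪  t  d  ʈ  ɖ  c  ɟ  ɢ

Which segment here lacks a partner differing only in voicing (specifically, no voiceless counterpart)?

/ɢ/

Bilabial: /p/ ~ /b/
Dental: /t̪/ ~ /d̪/
Alveolar: /t/ ~ /d/
Retroflex: /ʈ/ ~ /ɖ/
Palatal: /c/ ~ /ɟ/
Uvular: only /ɢ/ (voiced); no voiceless partner.
So /ɢ/ is the unpaired segment.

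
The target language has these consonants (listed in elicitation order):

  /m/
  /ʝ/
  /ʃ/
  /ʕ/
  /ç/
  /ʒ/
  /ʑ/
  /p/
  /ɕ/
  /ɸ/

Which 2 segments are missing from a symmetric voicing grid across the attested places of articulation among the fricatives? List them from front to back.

/β/, /ħ/

bilabial: voiceless /ɸ/, voiced —.
postalveolar: voiceless /ʃ/, voiced /ʒ/.
alveolo-palatal: voiceless /ɕ/, voiced /ʑ/.
palatal: voiceless /ç/, voiced /ʝ/.
pharyngeal: voiceless —, voiced /ʕ/.
Gaps, from front to back: bilabial lacks voiced (/β/); pharyngeal lacks voiceless (/ħ/).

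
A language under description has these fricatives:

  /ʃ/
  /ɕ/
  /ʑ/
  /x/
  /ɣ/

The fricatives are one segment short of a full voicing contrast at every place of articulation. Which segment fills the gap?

place of articulation  voiceless  voiced  
postalveolar      ʃ         —       
alveolo-palatal   ɕ         ʑ       
velar             x         ɣ       
The postalveolar row has no voiced member, so the gap is the voiced postalveolar fricative /ʒ/.

/ʒ/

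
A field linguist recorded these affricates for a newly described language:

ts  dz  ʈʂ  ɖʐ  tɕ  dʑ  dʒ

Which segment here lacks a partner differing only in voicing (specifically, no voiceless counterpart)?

/dʒ/

Alveolar: /ts/ ~ /dz/
Retroflex: /ʈʂ/ ~ /ɖʐ/
Alveolo-palatal: /tɕ/ ~ /dʑ/
Postalveolar: only /dʒ/ (voiced); no voiceless partner.
So /dʒ/ is the unpaired segment.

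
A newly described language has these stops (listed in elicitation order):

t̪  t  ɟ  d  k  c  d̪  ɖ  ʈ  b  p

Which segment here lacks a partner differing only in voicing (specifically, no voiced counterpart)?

/k/

Bilabial: /p/ ~ /b/
Dental: /t̪/ ~ /d̪/
Alveolar: /t/ ~ /d/
Retroflex: /ʈ/ ~ /ɖ/
Palatal: /c/ ~ /ɟ/
Velar: only /k/ (voiceless); no voiced partner.
So /k/ is the unpaired segment.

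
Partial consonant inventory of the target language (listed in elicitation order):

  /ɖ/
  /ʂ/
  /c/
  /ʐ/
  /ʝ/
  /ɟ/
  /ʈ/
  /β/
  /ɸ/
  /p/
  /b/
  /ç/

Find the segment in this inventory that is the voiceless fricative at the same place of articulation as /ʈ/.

/ʈ/ is a voiceless retroflex stop.
The voiceless fricative at the same place is a voiceless retroflex fricative — in this inventory, /ʂ/.

/ʂ/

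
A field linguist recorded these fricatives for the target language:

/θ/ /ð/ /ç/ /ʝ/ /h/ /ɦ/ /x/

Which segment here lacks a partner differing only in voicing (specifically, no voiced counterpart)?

/x/

Dental: /θ/ ~ /ð/
Palatal: /ç/ ~ /ʝ/
Glottal: /h/ ~ /ɦ/
Velar: only /x/ (voiceless); no voiced partner.
So /x/ is the unpaired segment.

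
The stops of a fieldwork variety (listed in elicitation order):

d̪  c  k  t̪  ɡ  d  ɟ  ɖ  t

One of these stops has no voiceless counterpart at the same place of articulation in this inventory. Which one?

/ɖ/

Dental: /t̪/ ~ /d̪/
Alveolar: /t/ ~ /d/
Palatal: /c/ ~ /ɟ/
Velar: /k/ ~ /ɡ/
Retroflex: only /ɖ/ (voiced); no voiceless partner.
So /ɖ/ is the unpaired segment.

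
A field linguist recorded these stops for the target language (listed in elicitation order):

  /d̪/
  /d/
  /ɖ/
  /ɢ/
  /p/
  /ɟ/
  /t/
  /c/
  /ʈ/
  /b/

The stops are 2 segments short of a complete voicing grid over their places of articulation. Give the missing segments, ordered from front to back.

/t̪/, /q/

Voiceless: /p/ (bilabial), /t/ (alveolar), /ʈ/ (retroflex), /c/ (palatal).
Voiced: /b/ (bilabial), /d̪/ (dental), /d/ (alveolar), /ɖ/ (retroflex), /ɟ/ (palatal), /ɢ/ (uvular).
Gaps, from front to back: dental lacks voiceless (/t̪/); uvular lacks voiceless (/q/).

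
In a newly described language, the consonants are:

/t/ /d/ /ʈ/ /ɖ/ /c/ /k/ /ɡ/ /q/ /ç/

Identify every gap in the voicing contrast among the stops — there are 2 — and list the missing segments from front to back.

/ɟ/, /ɢ/

Voiceless: /t/ (alveolar), /ʈ/ (retroflex), /c/ (palatal), /k/ (velar), /q/ (uvular).
Voiced: /d/ (alveolar), /ɖ/ (retroflex), /ɡ/ (velar).
Gaps, from front to back: palatal lacks voiced (/ɟ/); uvular lacks voiced (/ɢ/).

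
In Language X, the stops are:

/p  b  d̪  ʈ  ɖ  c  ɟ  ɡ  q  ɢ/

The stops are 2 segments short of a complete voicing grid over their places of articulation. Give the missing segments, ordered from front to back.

/t̪/, /k/

Voiceless: /p/ (bilabial), /ʈ/ (retroflex), /c/ (palatal), /q/ (uvular).
Voiced: /b/ (bilabial), /d̪/ (dental), /ɖ/ (retroflex), /ɟ/ (palatal), /ɡ/ (velar), /ɢ/ (uvular).
Gaps, from front to back: dental lacks voiceless (/t̪/); velar lacks voiceless (/k/).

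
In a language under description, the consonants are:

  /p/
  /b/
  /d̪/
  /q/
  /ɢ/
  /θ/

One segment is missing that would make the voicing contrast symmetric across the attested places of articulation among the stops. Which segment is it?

/t̪/

place of articulation  voiceless  voiced  
bilabial          p         b       
dental            —         d̪      
uvular            q         ɢ       
The dental row has no voiceless member, so the gap is the voiceless dental stop /t̪/.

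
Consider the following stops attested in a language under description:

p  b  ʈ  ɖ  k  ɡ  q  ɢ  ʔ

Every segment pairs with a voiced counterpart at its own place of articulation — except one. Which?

/ʔ/

Bilabial: /p/ ~ /b/
Retroflex: /ʈ/ ~ /ɖ/
Velar: /k/ ~ /ɡ/
Uvular: /q/ ~ /ɢ/
Glottal: only /ʔ/ (voiceless); no voiced partner.
So /ʔ/ is the unpaired segment.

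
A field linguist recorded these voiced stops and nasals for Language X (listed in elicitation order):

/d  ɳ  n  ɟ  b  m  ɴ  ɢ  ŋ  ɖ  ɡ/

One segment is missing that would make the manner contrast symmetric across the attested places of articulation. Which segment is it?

/ɲ/

Oral stop: /b/ (bilabial), /d/ (alveolar), /ɖ/ (retroflex), /ɟ/ (palatal), /ɡ/ (velar), /ɢ/ (uvular).
Nasal: /m/ (bilabial), /n/ (alveolar), /ɳ/ (retroflex), /ŋ/ (velar), /ɴ/ (uvular).
The palatal row has no nasal member, so the gap is the palatal nasal /ɲ/.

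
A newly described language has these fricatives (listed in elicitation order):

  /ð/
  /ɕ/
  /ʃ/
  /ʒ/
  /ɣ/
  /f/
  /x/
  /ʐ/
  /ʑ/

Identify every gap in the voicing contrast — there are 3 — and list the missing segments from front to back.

/v/, /θ/, /ʂ/

labiodental: voiceless /f/, voiced —.
dental: voiceless —, voiced /ð/.
postalveolar: voiceless /ʃ/, voiced /ʒ/.
retroflex: voiceless —, voiced /ʐ/.
alveolo-palatal: voiceless /ɕ/, voiced /ʑ/.
velar: voiceless /x/, voiced /ɣ/.
Gaps, from front to back: labiodental lacks voiced (/v/); dental lacks voiceless (/θ/); retroflex lacks voiceless (/ʂ/).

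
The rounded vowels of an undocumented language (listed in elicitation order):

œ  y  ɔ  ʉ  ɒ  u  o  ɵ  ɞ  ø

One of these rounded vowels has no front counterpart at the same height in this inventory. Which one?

High: /y/ ~ /ʉ/ ~ /u/
High-mid: /ø/ ~ /ɵ/ ~ /o/
Low-mid: /œ/ ~ /ɞ/ ~ /ɔ/
Low: only /ɒ/ (back); no front partner.
So /ɒ/ is the unpaired segment.

/ɒ/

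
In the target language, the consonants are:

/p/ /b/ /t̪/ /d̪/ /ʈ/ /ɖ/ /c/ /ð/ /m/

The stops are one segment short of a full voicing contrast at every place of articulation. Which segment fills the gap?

Voiceless: /p/ (bilabial), /t̪/ (dental), /ʈ/ (retroflex), /c/ (palatal).
Voiced: /b/ (bilabial), /d̪/ (dental), /ɖ/ (retroflex).
The palatal row has no voiced member, so the gap is the voiced palatal stop /ɟ/.

/ɟ/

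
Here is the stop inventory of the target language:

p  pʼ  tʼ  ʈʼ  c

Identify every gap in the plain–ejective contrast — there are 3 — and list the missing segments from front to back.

Plain: /p/ (bilabial), /c/ (palatal).
Ejective: /pʼ/ (bilabial), /tʼ/ (alveolar), /ʈʼ/ (retroflex).
Gaps, from front to back: alveolar lacks plain (/t/); retroflex lacks plain (/ʈ/); palatal lacks ejective (/cʼ/).

/t/, /ʈ/, /cʼ/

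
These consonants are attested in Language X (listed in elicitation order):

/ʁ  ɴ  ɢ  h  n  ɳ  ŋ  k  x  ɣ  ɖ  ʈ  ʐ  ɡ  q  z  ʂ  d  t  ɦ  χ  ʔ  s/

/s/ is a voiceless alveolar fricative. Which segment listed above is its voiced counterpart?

/z/

The voiced counterpart is a voiced alveolar fricative — in this inventory, /z/.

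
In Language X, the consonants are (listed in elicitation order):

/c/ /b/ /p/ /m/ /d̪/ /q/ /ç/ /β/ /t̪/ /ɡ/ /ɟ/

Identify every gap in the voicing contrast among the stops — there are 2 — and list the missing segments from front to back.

/k/, /ɢ/

bilabial: voiceless /p/, voiced /b/.
dental: voiceless /t̪/, voiced /d̪/.
palatal: voiceless /c/, voiced /ɟ/.
velar: voiceless —, voiced /ɡ/.
uvular: voiceless /q/, voiced —.
Gaps, from front to back: velar lacks voiceless (/k/); uvular lacks voiced (/ɢ/).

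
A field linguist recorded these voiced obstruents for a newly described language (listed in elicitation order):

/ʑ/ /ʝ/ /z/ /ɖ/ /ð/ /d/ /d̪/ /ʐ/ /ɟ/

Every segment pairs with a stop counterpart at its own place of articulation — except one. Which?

/ʑ/

Dental: /d̪/ ~ /ð/
Alveolar: /d/ ~ /z/
Retroflex: /ɖ/ ~ /ʐ/
Palatal: /ɟ/ ~ /ʝ/
Alveolo-palatal: only /ʑ/ (fricative); no stop partner.
So /ʑ/ is the unpaired segment.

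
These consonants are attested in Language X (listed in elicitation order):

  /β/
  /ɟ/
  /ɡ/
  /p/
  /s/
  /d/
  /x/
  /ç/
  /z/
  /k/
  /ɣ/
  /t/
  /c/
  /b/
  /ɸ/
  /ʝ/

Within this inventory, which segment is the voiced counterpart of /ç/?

/ç/ is a voiceless palatal fricative.
The voiced counterpart is a voiced palatal fricative — in this inventory, /ʝ/.

/ʝ/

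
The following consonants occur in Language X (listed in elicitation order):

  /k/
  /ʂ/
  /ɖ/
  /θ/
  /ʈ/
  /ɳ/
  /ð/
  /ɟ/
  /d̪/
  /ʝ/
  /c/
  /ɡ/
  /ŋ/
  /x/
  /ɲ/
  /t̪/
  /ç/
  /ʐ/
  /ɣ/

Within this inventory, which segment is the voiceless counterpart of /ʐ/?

/ʐ/ is a voiced retroflex fricative.
The voiceless counterpart is a voiceless retroflex fricative — in this inventory, /ʂ/.

/ʂ/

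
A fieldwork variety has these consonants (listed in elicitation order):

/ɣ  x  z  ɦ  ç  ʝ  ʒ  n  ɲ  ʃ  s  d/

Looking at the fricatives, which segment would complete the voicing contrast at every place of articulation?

/h/

Voiceless: /s/ (alveolar), /ʃ/ (postalveolar), /ç/ (palatal), /x/ (velar).
Voiced: /z/ (alveolar), /ʒ/ (postalveolar), /ʝ/ (palatal), /ɣ/ (velar), /ɦ/ (glottal).
The glottal row has no voiceless member, so the gap is the voiceless glottal fricative /h/.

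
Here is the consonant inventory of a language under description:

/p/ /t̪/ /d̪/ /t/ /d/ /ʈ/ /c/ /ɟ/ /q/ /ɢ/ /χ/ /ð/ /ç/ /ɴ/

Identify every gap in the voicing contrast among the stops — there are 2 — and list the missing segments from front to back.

bilabial: voiceless /p/, voiced —.
dental: voiceless /t̪/, voiced /d̪/.
alveolar: voiceless /t/, voiced /d/.
retroflex: voiceless /ʈ/, voiced —.
palatal: voiceless /c/, voiced /ɟ/.
uvular: voiceless /q/, voiced /ɢ/.
Gaps, from front to back: bilabial lacks voiced (/b/); retroflex lacks voiced (/ɖ/).

/b/, /ɖ/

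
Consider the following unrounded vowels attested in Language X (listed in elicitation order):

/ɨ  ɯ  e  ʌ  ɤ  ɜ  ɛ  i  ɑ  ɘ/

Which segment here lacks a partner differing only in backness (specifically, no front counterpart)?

High: /i/ ~ /ɨ/ ~ /ɯ/
High-mid: /e/ ~ /ɘ/ ~ /ɤ/
Low-mid: /ɛ/ ~ /ɜ/ ~ /ʌ/
Low: only /ɑ/ (back); no front partner.
So /ɑ/ is the unpaired segment.

/ɑ/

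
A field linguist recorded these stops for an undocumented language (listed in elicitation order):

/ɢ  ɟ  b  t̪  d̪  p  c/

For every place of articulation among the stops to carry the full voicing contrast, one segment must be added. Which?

/q/

place of articulation  voiceless  voiced  
bilabial          p         b       
dental            t̪        d̪      
palatal           c         ɟ       
uvular            —         ɢ       
The uvular row has no voiceless member, so the gap is the voiceless uvular stop /q/.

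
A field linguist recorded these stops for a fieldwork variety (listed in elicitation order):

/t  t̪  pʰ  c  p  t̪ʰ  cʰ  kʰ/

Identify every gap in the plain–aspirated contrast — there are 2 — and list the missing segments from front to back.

/tʰ/, /k/

place of articulation  plain     aspirated
bilabial          p         pʰ      
dental            t̪        t̪ʰ     
alveolar          t         —       
palatal           c         cʰ      
velar             —         kʰ      
Gaps, from front to back: alveolar lacks aspirated (/tʰ/); velar lacks plain (/k/).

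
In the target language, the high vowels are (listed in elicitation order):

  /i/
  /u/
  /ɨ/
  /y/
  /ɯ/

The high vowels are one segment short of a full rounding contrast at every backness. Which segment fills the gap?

front: unrounded /i/, rounded /y/.
central: unrounded /ɨ/, rounded —.
back: unrounded /ɯ/, rounded /u/.
The central row has no rounded member, so the gap is the central rounded vowel /ʉ/.

/ʉ/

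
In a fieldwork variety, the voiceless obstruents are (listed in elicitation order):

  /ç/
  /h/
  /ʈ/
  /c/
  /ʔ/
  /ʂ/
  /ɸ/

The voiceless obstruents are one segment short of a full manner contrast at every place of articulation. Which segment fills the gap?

Stop: /ʈ/ (retroflex), /c/ (palatal), /ʔ/ (glottal).
Fricative: /ɸ/ (bilabial), /ʂ/ (retroflex), /ç/ (palatal), /h/ (glottal).
The bilabial row has no stop member, so the gap is the bilabial stop /p/.

/p/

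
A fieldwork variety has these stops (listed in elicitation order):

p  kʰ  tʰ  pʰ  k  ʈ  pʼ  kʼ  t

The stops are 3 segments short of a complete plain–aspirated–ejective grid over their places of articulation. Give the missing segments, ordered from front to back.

Plain: /p/ (bilabial), /t/ (alveolar), /ʈ/ (retroflex), /k/ (velar).
Aspirated: /pʰ/ (bilabial), /tʰ/ (alveolar), /kʰ/ (velar).
Ejective: /pʼ/ (bilabial), /kʼ/ (velar).
Gaps, from front to back: alveolar lacks ejective (/tʼ/); retroflex lacks aspirated (/ʈʰ/); retroflex lacks ejective (/ʈʼ/).

/tʼ/, /ʈʰ/, /ʈʼ/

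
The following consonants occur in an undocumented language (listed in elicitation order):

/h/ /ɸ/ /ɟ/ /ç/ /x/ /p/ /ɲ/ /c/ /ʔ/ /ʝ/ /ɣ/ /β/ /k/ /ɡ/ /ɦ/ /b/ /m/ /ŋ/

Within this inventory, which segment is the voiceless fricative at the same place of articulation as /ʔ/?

/h/

/ʔ/ is a voiceless glottal stop.
The voiceless fricative at the same place is a voiceless glottal fricative — in this inventory, /h/.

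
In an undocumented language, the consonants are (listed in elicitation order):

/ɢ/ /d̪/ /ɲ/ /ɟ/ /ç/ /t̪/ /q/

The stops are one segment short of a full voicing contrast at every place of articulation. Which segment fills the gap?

/c/

place of articulation  voiceless  voiced  
dental            t̪        d̪      
palatal           —         ɟ       
uvular            q         ɢ       
The palatal row has no voiceless member, so the gap is the voiceless palatal stop /c/.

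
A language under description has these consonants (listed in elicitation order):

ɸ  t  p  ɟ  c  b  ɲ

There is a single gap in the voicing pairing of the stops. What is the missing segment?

/d/

Voiceless: /p/ (bilabial), /t/ (alveolar), /c/ (palatal).
Voiced: /b/ (bilabial), /ɟ/ (palatal).
The alveolar row has no voiced member, so the gap is the voiced alveolar stop /d/.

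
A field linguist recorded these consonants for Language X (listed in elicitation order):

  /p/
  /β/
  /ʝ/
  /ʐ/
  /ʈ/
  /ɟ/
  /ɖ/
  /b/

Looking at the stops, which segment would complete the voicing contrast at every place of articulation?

bilabial: voiceless /p/, voiced /b/.
retroflex: voiceless /ʈ/, voiced /ɖ/.
palatal: voiceless —, voiced /ɟ/.
The palatal row has no voiceless member, so the gap is the voiceless palatal stop /c/.

/c/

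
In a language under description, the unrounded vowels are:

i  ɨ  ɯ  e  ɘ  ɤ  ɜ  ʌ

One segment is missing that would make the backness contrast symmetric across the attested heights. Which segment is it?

Front: /i/ (high), /e/ (high-mid).
Central: /ɨ/ (high), /ɘ/ (high-mid), /ɜ/ (low-mid).
Back: /ɯ/ (high), /ɤ/ (high-mid), /ʌ/ (low-mid).
The low-mid row has no front member, so the gap is the low-mid front unrounded vowel /ɛ/.

/ɛ/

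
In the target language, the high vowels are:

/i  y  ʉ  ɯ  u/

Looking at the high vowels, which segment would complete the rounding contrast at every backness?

front: unrounded /i/, rounded /y/.
central: unrounded —, rounded /ʉ/.
back: unrounded /ɯ/, rounded /u/.
The central row has no unrounded member, so the gap is the central unrounded vowel /ɨ/.

/ɨ/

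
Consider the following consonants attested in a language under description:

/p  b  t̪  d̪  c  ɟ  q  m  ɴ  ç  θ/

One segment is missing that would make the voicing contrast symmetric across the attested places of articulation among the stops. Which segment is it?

/ɢ/

Voiceless: /p/ (bilabial), /t̪/ (dental), /c/ (palatal), /q/ (uvular).
Voiced: /b/ (bilabial), /d̪/ (dental), /ɟ/ (palatal).
The uvular row has no voiced member, so the gap is the voiced uvular stop /ɢ/.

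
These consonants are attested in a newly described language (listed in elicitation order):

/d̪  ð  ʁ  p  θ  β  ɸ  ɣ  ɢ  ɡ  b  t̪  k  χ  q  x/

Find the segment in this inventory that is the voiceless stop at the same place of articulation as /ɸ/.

/ɸ/ is a voiceless bilabial fricative.
The voiceless stop at the same place is a voiceless bilabial stop — in this inventory, /p/.

/p/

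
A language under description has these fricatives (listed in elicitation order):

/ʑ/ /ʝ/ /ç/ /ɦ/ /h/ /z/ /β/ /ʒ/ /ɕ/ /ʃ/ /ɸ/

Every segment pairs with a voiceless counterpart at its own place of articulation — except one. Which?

/z/

Bilabial: /ɸ/ ~ /β/
Postalveolar: /ʃ/ ~ /ʒ/
Alveolo-palatal: /ɕ/ ~ /ʑ/
Palatal: /ç/ ~ /ʝ/
Glottal: /h/ ~ /ɦ/
Alveolar: only /z/ (voiced); no voiceless partner.
So /z/ is the unpaired segment.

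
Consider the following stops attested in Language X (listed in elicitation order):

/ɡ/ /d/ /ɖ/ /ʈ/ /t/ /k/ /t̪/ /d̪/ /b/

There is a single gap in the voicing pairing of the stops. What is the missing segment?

Voiceless: /t̪/ (dental), /t/ (alveolar), /ʈ/ (retroflex), /k/ (velar).
Voiced: /b/ (bilabial), /d̪/ (dental), /d/ (alveolar), /ɖ/ (retroflex), /ɡ/ (velar).
The bilabial row has no voiceless member, so the gap is the voiceless bilabial stop /p/.

/p/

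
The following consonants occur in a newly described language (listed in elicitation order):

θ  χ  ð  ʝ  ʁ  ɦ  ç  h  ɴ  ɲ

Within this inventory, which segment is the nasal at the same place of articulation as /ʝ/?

/ɲ/

/ʝ/ is a voiced palatal fricative.
The nasal at the same place is a palatal nasal — in this inventory, /ɲ/.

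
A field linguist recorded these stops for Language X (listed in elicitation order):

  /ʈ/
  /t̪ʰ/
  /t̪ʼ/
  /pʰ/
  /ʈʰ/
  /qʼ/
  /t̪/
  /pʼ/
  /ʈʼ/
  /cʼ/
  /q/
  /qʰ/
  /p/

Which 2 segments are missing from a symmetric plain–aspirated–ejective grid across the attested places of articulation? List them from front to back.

bilabial: plain /p/, aspirated /pʰ/, ejective /pʼ/.
dental: plain /t̪/, aspirated /t̪ʰ/, ejective /t̪ʼ/.
retroflex: plain /ʈ/, aspirated /ʈʰ/, ejective /ʈʼ/.
palatal: plain —, aspirated —, ejective /cʼ/.
uvular: plain /q/, aspirated /qʰ/, ejective /qʼ/.
Gaps, from front to back: palatal lacks plain (/c/); palatal lacks aspirated (/cʰ/).

/c/, /cʰ/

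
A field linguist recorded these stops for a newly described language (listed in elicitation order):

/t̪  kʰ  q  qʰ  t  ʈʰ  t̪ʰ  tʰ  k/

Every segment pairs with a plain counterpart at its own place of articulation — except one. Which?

Dental: /t̪/ ~ /t̪ʰ/
Alveolar: /t/ ~ /tʰ/
Velar: /k/ ~ /kʰ/
Uvular: /q/ ~ /qʰ/
Retroflex: only /ʈʰ/ (aspirated); no plain partner.
So /ʈʰ/ is the unpaired segment.

/ʈʰ/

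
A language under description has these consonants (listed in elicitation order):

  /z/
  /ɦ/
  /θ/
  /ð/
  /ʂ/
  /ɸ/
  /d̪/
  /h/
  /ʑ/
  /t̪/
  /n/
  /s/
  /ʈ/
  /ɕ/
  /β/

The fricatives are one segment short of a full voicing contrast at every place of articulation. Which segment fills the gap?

/ʐ/

bilabial: voiceless /ɸ/, voiced /β/.
dental: voiceless /θ/, voiced /ð/.
alveolar: voiceless /s/, voiced /z/.
retroflex: voiceless /ʂ/, voiced —.
alveolo-palatal: voiceless /ɕ/, voiced /ʑ/.
glottal: voiceless /h/, voiced /ɦ/.
The retroflex row has no voiced member, so the gap is the voiced retroflex fricative /ʐ/.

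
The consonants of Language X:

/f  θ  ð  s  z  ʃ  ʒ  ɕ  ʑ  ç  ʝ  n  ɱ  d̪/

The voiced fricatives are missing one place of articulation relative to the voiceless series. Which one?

place of articulation  voiceless  voiced  
labiodental       f         —       
dental            θ         ð       
alveolar          s         z       
postalveolar      ʃ         ʒ       
alveolo-palatal   ɕ         ʑ       
palatal           ç         ʝ       
Every place of articulation has a voiced member except labiodental, where /v/ would be expected.

labiodental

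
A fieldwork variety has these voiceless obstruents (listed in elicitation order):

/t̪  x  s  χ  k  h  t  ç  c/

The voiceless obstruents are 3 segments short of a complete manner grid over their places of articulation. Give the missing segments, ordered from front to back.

Stop: /t̪/ (dental), /t/ (alveolar), /c/ (palatal), /k/ (velar).
Fricative: /s/ (alveolar), /ç/ (palatal), /x/ (velar), /χ/ (uvular), /h/ (glottal).
Gaps, from front to back: dental lacks fricative (/θ/); uvular lacks stop (/q/); glottal lacks stop (/ʔ/).

/θ/, /q/, /ʔ/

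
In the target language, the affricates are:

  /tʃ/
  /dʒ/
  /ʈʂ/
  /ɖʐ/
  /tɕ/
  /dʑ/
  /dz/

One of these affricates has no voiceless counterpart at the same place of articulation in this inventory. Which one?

/dz/

Postalveolar: /tʃ/ ~ /dʒ/
Retroflex: /ʈʂ/ ~ /ɖʐ/
Alveolo-palatal: /tɕ/ ~ /dʑ/
Alveolar: only /dz/ (voiced); no voiceless partner.
So /dz/ is the unpaired segment.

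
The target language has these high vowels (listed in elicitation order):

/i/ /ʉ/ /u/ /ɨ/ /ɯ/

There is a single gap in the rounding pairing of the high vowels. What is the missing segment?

/y/

front: unrounded /i/, rounded —.
central: unrounded /ɨ/, rounded /ʉ/.
back: unrounded /ɯ/, rounded /u/.
The front row has no rounded member, so the gap is the front rounded vowel /y/.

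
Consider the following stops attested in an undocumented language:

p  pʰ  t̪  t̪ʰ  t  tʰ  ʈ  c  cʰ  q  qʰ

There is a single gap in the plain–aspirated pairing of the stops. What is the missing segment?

/ʈʰ/

Plain: /p/ (bilabial), /t̪/ (dental), /t/ (alveolar), /ʈ/ (retroflex), /c/ (palatal), /q/ (uvular).
Aspirated: /pʰ/ (bilabial), /t̪ʰ/ (dental), /tʰ/ (alveolar), /cʰ/ (palatal), /qʰ/ (uvular).
The retroflex row has no aspirated member, so the gap is the aspirated retroflex stop /ʈʰ/.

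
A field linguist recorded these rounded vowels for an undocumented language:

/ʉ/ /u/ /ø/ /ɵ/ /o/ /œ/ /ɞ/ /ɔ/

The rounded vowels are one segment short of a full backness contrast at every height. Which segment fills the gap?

Front: /ø/ (high-mid), /œ/ (low-mid).
Central: /ʉ/ (high), /ɵ/ (high-mid), /ɞ/ (low-mid).
Back: /u/ (high), /o/ (high-mid), /ɔ/ (low-mid).
The high row has no front member, so the gap is the high front rounded vowel /y/.

/y/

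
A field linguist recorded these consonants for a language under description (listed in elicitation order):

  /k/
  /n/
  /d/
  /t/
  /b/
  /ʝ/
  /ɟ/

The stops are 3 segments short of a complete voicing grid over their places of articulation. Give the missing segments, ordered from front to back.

bilabial: voiceless —, voiced /b/.
alveolar: voiceless /t/, voiced /d/.
palatal: voiceless —, voiced /ɟ/.
velar: voiceless /k/, voiced —.
Gaps, from front to back: bilabial lacks voiceless (/p/); palatal lacks voiceless (/c/); velar lacks voiced (/ɡ/).

/p/, /c/, /ɡ/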